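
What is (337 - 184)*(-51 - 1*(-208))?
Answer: 24021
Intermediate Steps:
(337 - 184)*(-51 - 1*(-208)) = 153*(-51 + 208) = 153*157 = 24021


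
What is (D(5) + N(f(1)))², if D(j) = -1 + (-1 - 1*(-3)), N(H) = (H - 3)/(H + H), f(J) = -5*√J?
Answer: 81/25 ≈ 3.2400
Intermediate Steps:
N(H) = (-3 + H)/(2*H) (N(H) = (-3 + H)/((2*H)) = (-3 + H)*(1/(2*H)) = (-3 + H)/(2*H))
D(j) = 1 (D(j) = -1 + (-1 + 3) = -1 + 2 = 1)
(D(5) + N(f(1)))² = (1 + (-3 - 5*√1)/(2*((-5*√1))))² = (1 + (-3 - 5*1)/(2*((-5*1))))² = (1 + (½)*(-3 - 5)/(-5))² = (1 + (½)*(-⅕)*(-8))² = (1 + ⅘)² = (9/5)² = 81/25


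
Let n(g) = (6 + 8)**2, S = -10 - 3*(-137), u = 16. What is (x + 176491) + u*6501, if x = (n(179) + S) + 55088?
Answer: 336192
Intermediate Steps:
S = 401 (S = -10 + 411 = 401)
n(g) = 196 (n(g) = 14**2 = 196)
x = 55685 (x = (196 + 401) + 55088 = 597 + 55088 = 55685)
(x + 176491) + u*6501 = (55685 + 176491) + 16*6501 = 232176 + 104016 = 336192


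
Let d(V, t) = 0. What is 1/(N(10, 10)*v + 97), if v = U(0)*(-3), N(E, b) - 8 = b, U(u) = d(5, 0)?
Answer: 1/97 ≈ 0.010309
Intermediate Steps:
U(u) = 0
N(E, b) = 8 + b
v = 0 (v = 0*(-3) = 0)
1/(N(10, 10)*v + 97) = 1/((8 + 10)*0 + 97) = 1/(18*0 + 97) = 1/(0 + 97) = 1/97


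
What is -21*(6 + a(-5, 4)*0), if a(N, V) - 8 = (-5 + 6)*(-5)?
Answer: -126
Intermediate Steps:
a(N, V) = 3 (a(N, V) = 8 + (-5 + 6)*(-5) = 8 + 1*(-5) = 8 - 5 = 3)
-21*(6 + a(-5, 4)*0) = -21*(6 + 3*0) = -21*(6 + 0) = -21*6 = -126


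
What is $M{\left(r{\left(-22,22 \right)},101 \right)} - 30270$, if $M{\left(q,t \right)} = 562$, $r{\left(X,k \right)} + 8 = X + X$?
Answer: $-29708$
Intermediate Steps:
$r{\left(X,k \right)} = -8 + 2 X$ ($r{\left(X,k \right)} = -8 + \left(X + X\right) = -8 + 2 X$)
$M{\left(r{\left(-22,22 \right)},101 \right)} - 30270 = 562 - 30270 = -29708$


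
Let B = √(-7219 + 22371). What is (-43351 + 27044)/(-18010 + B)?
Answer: 146844535/162172474 + 16307*√947/81086237 ≈ 0.91167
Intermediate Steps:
B = 4*√947 (B = √15152 = 4*√947 ≈ 123.09)
(-43351 + 27044)/(-18010 + B) = (-43351 + 27044)/(-18010 + 4*√947) = -16307/(-18010 + 4*√947)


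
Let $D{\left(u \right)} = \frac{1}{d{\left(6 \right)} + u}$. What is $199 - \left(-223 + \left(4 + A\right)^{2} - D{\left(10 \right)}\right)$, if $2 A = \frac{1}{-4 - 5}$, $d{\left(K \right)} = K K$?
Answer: $\frac{3028963}{7452} \approx 406.46$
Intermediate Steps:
$d{\left(K \right)} = K^{2}$
$D{\left(u \right)} = \frac{1}{36 + u}$ ($D{\left(u \right)} = \frac{1}{6^{2} + u} = \frac{1}{36 + u}$)
$A = - \frac{1}{18}$ ($A = \frac{1}{2 \left(-4 - 5\right)} = \frac{1}{2 \left(-9\right)} = \frac{1}{2} \left(- \frac{1}{9}\right) = - \frac{1}{18} \approx -0.055556$)
$199 - \left(-223 + \left(4 + A\right)^{2} - D{\left(10 \right)}\right) = 199 - \left(-223 + \left(4 - \frac{1}{18}\right)^{2} - \frac{1}{36 + 10}\right) = 199 + \left(223 - \left(\left(\frac{71}{18}\right)^{2} - \frac{1}{46}\right)\right) = 199 + \left(223 - \left(\frac{5041}{324} - \frac{1}{46}\right)\right) = 199 + \left(223 - \frac{115781}{7452}\right) = 199 + \frac{1546015}{7452} = \frac{3028963}{7452}$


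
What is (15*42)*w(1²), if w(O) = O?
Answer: 630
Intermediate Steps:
(15*42)*w(1²) = (15*42)*1² = 630*1 = 630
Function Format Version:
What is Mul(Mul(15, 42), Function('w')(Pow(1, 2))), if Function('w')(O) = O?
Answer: 630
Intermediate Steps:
Mul(Mul(15, 42), Function('w')(Pow(1, 2))) = Mul(Mul(15, 42), Pow(1, 2)) = Mul(630, 1) = 630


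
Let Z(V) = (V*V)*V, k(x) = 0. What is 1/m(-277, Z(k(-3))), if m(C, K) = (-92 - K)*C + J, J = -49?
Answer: 1/25435 ≈ 3.9316e-5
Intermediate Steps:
Z(V) = V**3 (Z(V) = V**2*V = V**3)
m(C, K) = -49 + C*(-92 - K) (m(C, K) = (-92 - K)*C - 49 = C*(-92 - K) - 49 = -49 + C*(-92 - K))
1/m(-277, Z(k(-3))) = 1/(-49 - 92*(-277) - 1*(-277)*0**3) = 1/(-49 + 25484 - 1*(-277)*0) = 1/(-49 + 25484 + 0) = 1/25435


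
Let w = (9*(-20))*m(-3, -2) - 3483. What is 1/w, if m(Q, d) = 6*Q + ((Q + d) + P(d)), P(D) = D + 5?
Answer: 1/117 ≈ 0.0085470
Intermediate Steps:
P(D) = 5 + D
m(Q, d) = 5 + 2*d + 7*Q (m(Q, d) = 6*Q + ((Q + d) + (5 + d)) = 6*Q + (5 + Q + 2*d) = 5 + 2*d + 7*Q)
w = 117 (w = (9*(-20))*(5 + 2*(-2) + 7*(-3)) - 3483 = -180*(5 - 4 - 21) - 3483 = -180*(-20) - 3483 = 3600 - 3483 = 117)
1/w = 1/117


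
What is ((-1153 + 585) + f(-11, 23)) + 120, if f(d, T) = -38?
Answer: -486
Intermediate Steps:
((-1153 + 585) + f(-11, 23)) + 120 = ((-1153 + 585) - 38) + 120 = (-568 - 38) + 120 = -606 + 120 = -486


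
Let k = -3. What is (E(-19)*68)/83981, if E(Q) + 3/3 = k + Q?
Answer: -1564/83981 ≈ -0.018623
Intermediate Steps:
E(Q) = -4 + Q (E(Q) = -1 + (-3 + Q) = -4 + Q)
(E(-19)*68)/83981 = ((-4 - 19)*68)/83981 = -23*68*(1/83981) = -1564*1/83981 = -1564/83981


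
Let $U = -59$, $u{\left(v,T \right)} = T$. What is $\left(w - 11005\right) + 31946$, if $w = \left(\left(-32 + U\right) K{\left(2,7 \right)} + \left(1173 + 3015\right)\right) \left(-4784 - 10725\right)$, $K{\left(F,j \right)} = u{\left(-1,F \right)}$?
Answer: $-62108113$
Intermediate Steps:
$K{\left(F,j \right)} = F$
$w = -62129054$ ($w = \left(\left(-32 - 59\right) 2 + \left(1173 + 3015\right)\right) \left(-4784 - 10725\right) = \left(\left(-91\right) 2 + 4188\right) \left(-15509\right) = \left(-182 + 4188\right) \left(-15509\right) = 4006 \left(-15509\right) = -62129054$)
$\left(w - 11005\right) + 31946 = \left(-62129054 - 11005\right) + 31946 = -62140059 + 31946 = -62108113$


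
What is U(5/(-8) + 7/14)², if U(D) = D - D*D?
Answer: 81/4096 ≈ 0.019775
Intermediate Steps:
U(D) = D - D²
U(5/(-8) + 7/14)² = ((5/(-8) + 7/14)*(1 - (5/(-8) + 7/14)))² = ((5*(-⅛) + 7*(1/14))*(1 - (5*(-⅛) + 7*(1/14))))² = ((-5/8 + ½)*(1 - (-5/8 + ½)))² = (-(1 - 1*(-⅛))/8)² = (-(1 + ⅛)/8)² = (-⅛*9/8)² = (-9/64)² = 81/4096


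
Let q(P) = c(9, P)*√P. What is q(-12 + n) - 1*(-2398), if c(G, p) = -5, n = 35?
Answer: 2398 - 5*√23 ≈ 2374.0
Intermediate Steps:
q(P) = -5*√P
q(-12 + n) - 1*(-2398) = -5*√(-12 + 35) - 1*(-2398) = -5*√23 + 2398 = 2398 - 5*√23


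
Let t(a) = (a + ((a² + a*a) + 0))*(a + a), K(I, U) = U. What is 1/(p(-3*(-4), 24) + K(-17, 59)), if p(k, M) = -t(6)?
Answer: -1/877 ≈ -0.0011403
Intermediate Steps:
t(a) = 2*a*(a + 2*a²) (t(a) = (a + ((a² + a²) + 0))*(2*a) = (a + (2*a² + 0))*(2*a) = (a + 2*a²)*(2*a) = 2*a*(a + 2*a²))
p(k, M) = -936 (p(k, M) = -6²*(2 + 4*6) = -36*(2 + 24) = -36*26 = -1*936 = -936)
1/(p(-3*(-4), 24) + K(-17, 59)) = 1/(-936 + 59) = 1/(-877) = -1/877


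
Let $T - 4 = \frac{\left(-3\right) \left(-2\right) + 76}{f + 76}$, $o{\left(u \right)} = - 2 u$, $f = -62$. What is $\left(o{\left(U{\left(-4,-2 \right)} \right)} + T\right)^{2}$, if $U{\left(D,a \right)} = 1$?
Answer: $\frac{3025}{49} \approx 61.735$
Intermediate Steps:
$T = \frac{69}{7}$ ($T = 4 + \frac{\left(-3\right) \left(-2\right) + 76}{-62 + 76} = 4 + \frac{6 + 76}{14} = 4 + 82 \cdot \frac{1}{14} = 4 + \frac{41}{7} = \frac{69}{7} \approx 9.8571$)
$\left(o{\left(U{\left(-4,-2 \right)} \right)} + T\right)^{2} = \left(\left(-2\right) 1 + \frac{69}{7}\right)^{2} = \left(-2 + \frac{69}{7}\right)^{2} = \left(\frac{55}{7}\right)^{2} = \frac{3025}{49}$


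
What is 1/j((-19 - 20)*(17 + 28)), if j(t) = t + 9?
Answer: -1/1746 ≈ -0.00057274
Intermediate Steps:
j(t) = 9 + t
1/j((-19 - 20)*(17 + 28)) = 1/(9 + (-19 - 20)*(17 + 28)) = 1/(9 - 39*45) = 1/(9 - 1755) = 1/(-1746) = -1/1746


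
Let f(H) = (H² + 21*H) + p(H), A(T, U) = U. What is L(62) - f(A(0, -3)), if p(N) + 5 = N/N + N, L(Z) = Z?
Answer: 123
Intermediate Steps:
p(N) = -4 + N (p(N) = -5 + (N/N + N) = -5 + (1 + N) = -4 + N)
f(H) = -4 + H² + 22*H (f(H) = (H² + 21*H) + (-4 + H) = -4 + H² + 22*H)
L(62) - f(A(0, -3)) = 62 - (-4 + (-3)² + 22*(-3)) = 62 - (-4 + 9 - 66) = 62 - 1*(-61) = 62 + 61 = 123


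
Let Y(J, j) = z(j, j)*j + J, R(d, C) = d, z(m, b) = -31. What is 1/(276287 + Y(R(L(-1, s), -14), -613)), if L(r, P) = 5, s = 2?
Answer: 1/295295 ≈ 3.3864e-6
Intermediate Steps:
Y(J, j) = J - 31*j (Y(J, j) = -31*j + J = J - 31*j)
1/(276287 + Y(R(L(-1, s), -14), -613)) = 1/(276287 + (5 - 31*(-613))) = 1/(276287 + (5 + 19003)) = 1/(276287 + 19008) = 1/295295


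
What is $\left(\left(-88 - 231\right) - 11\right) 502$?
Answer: $-165660$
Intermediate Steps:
$\left(\left(-88 - 231\right) - 11\right) 502 = \left(-319 - 11\right) 502 = \left(-330\right) 502 = -165660$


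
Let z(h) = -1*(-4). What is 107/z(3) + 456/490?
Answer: 27127/980 ≈ 27.681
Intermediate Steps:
z(h) = 4
107/z(3) + 456/490 = 107/4 + 456/490 = 107*(1/4) + 456*(1/490) = 107/4 + 228/245 = 27127/980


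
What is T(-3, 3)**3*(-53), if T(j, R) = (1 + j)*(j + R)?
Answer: 0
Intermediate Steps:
T(j, R) = (1 + j)*(R + j)
T(-3, 3)**3*(-53) = (3 - 3 + (-3)**2 + 3*(-3))**3*(-53) = (3 - 3 + 9 - 9)**3*(-53) = 0**3*(-53) = 0*(-53) = 0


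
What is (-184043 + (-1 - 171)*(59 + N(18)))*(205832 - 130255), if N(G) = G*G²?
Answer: -90487964215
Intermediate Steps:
N(G) = G³
(-184043 + (-1 - 171)*(59 + N(18)))*(205832 - 130255) = (-184043 + (-1 - 171)*(59 + 18³))*(205832 - 130255) = (-184043 - 172*(59 + 5832))*75577 = (-184043 - 172*5891)*75577 = (-184043 - 1013252)*75577 = -1197295*75577 = -90487964215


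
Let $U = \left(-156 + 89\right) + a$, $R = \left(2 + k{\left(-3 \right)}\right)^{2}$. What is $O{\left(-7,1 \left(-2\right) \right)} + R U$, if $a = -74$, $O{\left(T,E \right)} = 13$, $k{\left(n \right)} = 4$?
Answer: $-5063$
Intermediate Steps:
$R = 36$ ($R = \left(2 + 4\right)^{2} = 6^{2} = 36$)
$U = -141$ ($U = \left(-156 + 89\right) - 74 = -67 - 74 = -141$)
$O{\left(-7,1 \left(-2\right) \right)} + R U = 13 + 36 \left(-141\right) = 13 - 5076 = -5063$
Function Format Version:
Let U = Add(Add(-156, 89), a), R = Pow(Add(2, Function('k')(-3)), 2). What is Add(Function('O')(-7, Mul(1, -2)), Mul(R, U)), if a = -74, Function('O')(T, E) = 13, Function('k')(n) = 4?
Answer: -5063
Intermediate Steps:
R = 36 (R = Pow(Add(2, 4), 2) = Pow(6, 2) = 36)
U = -141 (U = Add(Add(-156, 89), -74) = Add(-67, -74) = -141)
Add(Function('O')(-7, Mul(1, -2)), Mul(R, U)) = Add(13, Mul(36, -141)) = Add(13, -5076) = -5063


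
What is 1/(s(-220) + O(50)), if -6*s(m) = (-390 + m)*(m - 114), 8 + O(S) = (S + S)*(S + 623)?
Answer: 3/100006 ≈ 2.9998e-5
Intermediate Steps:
O(S) = -8 + 2*S*(623 + S) (O(S) = -8 + (S + S)*(S + 623) = -8 + (2*S)*(623 + S) = -8 + 2*S*(623 + S))
s(m) = -(-390 + m)*(-114 + m)/6 (s(m) = -(-390 + m)*(m - 114)/6 = -(-390 + m)*(-114 + m)/6)
1/(s(-220) + O(50)) = 1/((-7410 + 84*(-220) - ⅙*(-220)²) + (-8 + 2*50² + 1246*50)) = 1/((-7410 - 18480 - ⅙*48400) + (-8 + 2*2500 + 62300)) = 1/((-7410 - 18480 - 24200/3) + (-8 + 5000 + 62300)) = 1/(-101870/3 + 67292) = 1/(100006/3) = 3/100006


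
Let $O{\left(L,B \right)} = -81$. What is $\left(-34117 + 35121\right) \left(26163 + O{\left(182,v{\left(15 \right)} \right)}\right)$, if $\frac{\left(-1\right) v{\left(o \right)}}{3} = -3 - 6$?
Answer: $26186328$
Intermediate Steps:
$v{\left(o \right)} = 27$ ($v{\left(o \right)} = - 3 \left(-3 - 6\right) = \left(-3\right) \left(-9\right) = 27$)
$\left(-34117 + 35121\right) \left(26163 + O{\left(182,v{\left(15 \right)} \right)}\right) = \left(-34117 + 35121\right) \left(26163 - 81\right) = 1004 \cdot 26082 = 26186328$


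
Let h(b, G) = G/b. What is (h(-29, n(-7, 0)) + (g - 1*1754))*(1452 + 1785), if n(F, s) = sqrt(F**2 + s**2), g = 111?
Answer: -154255998/29 ≈ -5.3192e+6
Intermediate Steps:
(h(-29, n(-7, 0)) + (g - 1*1754))*(1452 + 1785) = (sqrt((-7)**2 + 0**2)/(-29) + (111 - 1*1754))*(1452 + 1785) = (sqrt(49 + 0)*(-1/29) + (111 - 1754))*3237 = (sqrt(49)*(-1/29) - 1643)*3237 = (7*(-1/29) - 1643)*3237 = (-7/29 - 1643)*3237 = -47654/29*3237 = -154255998/29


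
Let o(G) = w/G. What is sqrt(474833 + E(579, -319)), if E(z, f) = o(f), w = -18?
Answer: sqrt(48319486655)/319 ≈ 689.08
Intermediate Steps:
o(G) = -18/G
E(z, f) = -18/f
sqrt(474833 + E(579, -319)) = sqrt(474833 - 18/(-319)) = sqrt(474833 - 18*(-1/319)) = sqrt(474833 + 18/319) = sqrt(151471745/319) = sqrt(48319486655)/319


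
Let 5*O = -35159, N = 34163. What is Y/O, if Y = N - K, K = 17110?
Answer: -85265/35159 ≈ -2.4251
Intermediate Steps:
Y = 17053 (Y = 34163 - 1*17110 = 34163 - 17110 = 17053)
O = -35159/5 (O = (⅕)*(-35159) = -35159/5 ≈ -7031.8)
Y/O = 17053/(-35159/5) = 17053*(-5/35159) = -85265/35159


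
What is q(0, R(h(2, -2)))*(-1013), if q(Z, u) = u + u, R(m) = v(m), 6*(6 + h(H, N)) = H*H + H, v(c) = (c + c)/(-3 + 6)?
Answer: 20260/3 ≈ 6753.3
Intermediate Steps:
v(c) = 2*c/3 (v(c) = (2*c)/3 = (2*c)*(⅓) = 2*c/3)
h(H, N) = -6 + H/6 + H²/6 (h(H, N) = -6 + (H*H + H)/6 = -6 + (H² + H)/6 = -6 + (H + H²)/6 = -6 + (H/6 + H²/6) = -6 + H/6 + H²/6)
R(m) = 2*m/3
q(Z, u) = 2*u
q(0, R(h(2, -2)))*(-1013) = (2*(2*(-6 + (⅙)*2 + (⅙)*2²)/3))*(-1013) = (2*(2*(-6 + ⅓ + (⅙)*4)/3))*(-1013) = (2*(2*(-6 + ⅓ + ⅔)/3))*(-1013) = (2*((⅔)*(-5)))*(-1013) = (2*(-10/3))*(-1013) = -20/3*(-1013) = 20260/3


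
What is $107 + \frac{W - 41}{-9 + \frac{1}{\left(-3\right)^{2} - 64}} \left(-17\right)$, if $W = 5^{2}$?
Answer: $\frac{2382}{31} \approx 76.839$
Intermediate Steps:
$W = 25$
$107 + \frac{W - 41}{-9 + \frac{1}{\left(-3\right)^{2} - 64}} \left(-17\right) = 107 + \frac{25 - 41}{-9 + \frac{1}{\left(-3\right)^{2} - 64}} \left(-17\right) = 107 + - \frac{16}{-9 + \frac{1}{9 - 64}} \left(-17\right) = 107 + - \frac{16}{-9 + \frac{1}{-55}} \left(-17\right) = 107 + - \frac{16}{-9 - \frac{1}{55}} \left(-17\right) = 107 + - \frac{16}{- \frac{496}{55}} \left(-17\right) = 107 + \left(-16\right) \left(- \frac{55}{496}\right) \left(-17\right) = 107 + \frac{55}{31} \left(-17\right) = 107 - \frac{935}{31} = \frac{2382}{31}$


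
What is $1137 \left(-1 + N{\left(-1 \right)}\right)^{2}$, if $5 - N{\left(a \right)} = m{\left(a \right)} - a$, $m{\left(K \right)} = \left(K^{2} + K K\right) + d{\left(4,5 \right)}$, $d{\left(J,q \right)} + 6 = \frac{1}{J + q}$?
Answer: $\frac{1456876}{27} \approx 53958.0$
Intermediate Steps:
$d{\left(J,q \right)} = -6 + \frac{1}{J + q}$
$m{\left(K \right)} = - \frac{53}{9} + 2 K^{2}$ ($m{\left(K \right)} = \left(K^{2} + K K\right) + \frac{1 - 24 - 30}{4 + 5} = \left(K^{2} + K^{2}\right) + \frac{1 - 24 - 30}{9} = 2 K^{2} + \frac{1}{9} \left(-53\right) = 2 K^{2} - \frac{53}{9} = - \frac{53}{9} + 2 K^{2}$)
$N{\left(a \right)} = \frac{98}{9} + a - 2 a^{2}$ ($N{\left(a \right)} = 5 - \left(\left(- \frac{53}{9} + 2 a^{2}\right) - a\right) = 5 - \left(- \frac{53}{9} - a + 2 a^{2}\right) = 5 + \left(\frac{53}{9} + a - 2 a^{2}\right) = \frac{98}{9} + a - 2 a^{2}$)
$1137 \left(-1 + N{\left(-1 \right)}\right)^{2} = 1137 \left(-1 - \left(- \frac{89}{9} + 2\right)\right)^{2} = 1137 \left(-1 - - \frac{71}{9}\right)^{2} = 1137 \left(-1 + \frac{71}{9}\right)^{2} = 1137 \left(\frac{62}{9}\right)^{2} = 1137 \cdot \frac{3844}{81} = \frac{1456876}{27}$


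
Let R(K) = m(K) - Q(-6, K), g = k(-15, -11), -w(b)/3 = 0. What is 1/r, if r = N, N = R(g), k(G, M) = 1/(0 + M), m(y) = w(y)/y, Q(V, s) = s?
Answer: 11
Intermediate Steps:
w(b) = 0 (w(b) = -3*0 = 0)
m(y) = 0 (m(y) = 0/y = 0)
k(G, M) = 1/M
g = -1/11 (g = 1/(-11) = -1/11 ≈ -0.090909)
R(K) = -K (R(K) = 0 - K = -K)
N = 1/11 (N = -1*(-1/11) = 1/11 ≈ 0.090909)
r = 1/11 ≈ 0.090909
1/r = 1/(1/11) = 11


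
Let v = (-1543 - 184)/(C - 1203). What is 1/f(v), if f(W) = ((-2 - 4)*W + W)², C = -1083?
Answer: 5225796/74563225 ≈ 0.070085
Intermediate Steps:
v = 1727/2286 (v = (-1543 - 184)/(-1083 - 1203) = -1727/(-2286) = -1727*(-1/2286) = 1727/2286 ≈ 0.75547)
f(W) = 25*W² (f(W) = (-6*W + W)² = (-5*W)² = 25*W²)
1/f(v) = 1/(25*(1727/2286)²) = 1/(25*(2982529/5225796)) = 1/(74563225/5225796) = 5225796/74563225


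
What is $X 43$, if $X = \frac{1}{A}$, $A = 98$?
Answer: $\frac{43}{98} \approx 0.43878$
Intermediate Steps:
$X = \frac{1}{98} \approx 0.010204$
$X 43 = \frac{1}{98} \cdot 43 = \frac{43}{98}$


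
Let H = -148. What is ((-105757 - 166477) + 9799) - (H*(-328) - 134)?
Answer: -310845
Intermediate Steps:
((-105757 - 166477) + 9799) - (H*(-328) - 134) = ((-105757 - 166477) + 9799) - (-148*(-328) - 134) = (-272234 + 9799) - (48544 - 134) = -262435 - 1*48410 = -262435 - 48410 = -310845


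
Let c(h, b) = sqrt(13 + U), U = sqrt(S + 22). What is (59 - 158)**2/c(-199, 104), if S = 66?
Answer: 9801/sqrt(13 + 2*sqrt(22)) ≈ 2071.7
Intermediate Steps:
U = 2*sqrt(22) (U = sqrt(66 + 22) = sqrt(88) = 2*sqrt(22) ≈ 9.3808)
c(h, b) = sqrt(13 + 2*sqrt(22))
(59 - 158)**2/c(-199, 104) = (59 - 158)**2/(sqrt(13 + 2*sqrt(22))) = (-99)**2/sqrt(13 + 2*sqrt(22)) = 9801/sqrt(13 + 2*sqrt(22))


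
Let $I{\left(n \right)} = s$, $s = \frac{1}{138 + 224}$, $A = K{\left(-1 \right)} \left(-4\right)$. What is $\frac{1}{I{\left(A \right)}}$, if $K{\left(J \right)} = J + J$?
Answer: $362$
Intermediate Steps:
$K{\left(J \right)} = 2 J$
$A = 8$ ($A = 2 \left(-1\right) \left(-4\right) = \left(-2\right) \left(-4\right) = 8$)
$s = \frac{1}{362} \approx 0.0027624$
$I{\left(n \right)} = \frac{1}{362}$
$\frac{1}{I{\left(A \right)}} = \frac{1}{\frac{1}{362}} = 362$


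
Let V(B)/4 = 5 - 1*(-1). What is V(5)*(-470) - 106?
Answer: -11386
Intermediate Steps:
V(B) = 24 (V(B) = 4*(5 - 1*(-1)) = 4*(5 + 1) = 4*6 = 24)
V(5)*(-470) - 106 = 24*(-470) - 106 = -11280 - 106 = -11386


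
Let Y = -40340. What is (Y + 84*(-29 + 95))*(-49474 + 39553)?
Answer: 345211116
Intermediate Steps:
(Y + 84*(-29 + 95))*(-49474 + 39553) = (-40340 + 84*(-29 + 95))*(-49474 + 39553) = (-40340 + 84*66)*(-9921) = (-40340 + 5544)*(-9921) = -34796*(-9921) = 345211116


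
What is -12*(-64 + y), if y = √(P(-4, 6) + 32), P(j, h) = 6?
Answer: 768 - 12*√38 ≈ 694.03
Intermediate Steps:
y = √38 (y = √(6 + 32) = √38 ≈ 6.1644)
-12*(-64 + y) = -12*(-64 + √38) = 768 - 12*√38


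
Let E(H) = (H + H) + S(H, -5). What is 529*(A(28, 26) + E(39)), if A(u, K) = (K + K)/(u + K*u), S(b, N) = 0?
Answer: 7805395/189 ≈ 41298.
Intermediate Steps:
E(H) = 2*H (E(H) = (H + H) + 0 = 2*H + 0 = 2*H)
A(u, K) = 2*K/(u + K*u) (A(u, K) = (2*K)/(u + K*u) = 2*K/(u + K*u))
529*(A(28, 26) + E(39)) = 529*(2*26/(28*(1 + 26)) + 2*39) = 529*(2*26*(1/28)/27 + 78) = 529*(2*26*(1/28)*(1/27) + 78) = 529*(13/189 + 78) = 529*(14755/189) = 7805395/189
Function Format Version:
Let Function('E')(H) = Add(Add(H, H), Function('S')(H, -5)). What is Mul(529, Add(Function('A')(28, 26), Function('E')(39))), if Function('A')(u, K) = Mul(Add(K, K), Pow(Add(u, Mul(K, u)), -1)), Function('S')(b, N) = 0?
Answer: Rational(7805395, 189) ≈ 41298.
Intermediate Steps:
Function('E')(H) = Mul(2, H) (Function('E')(H) = Add(Add(H, H), 0) = Add(Mul(2, H), 0) = Mul(2, H))
Function('A')(u, K) = Mul(2, K, Pow(Add(u, Mul(K, u)), -1)) (Function('A')(u, K) = Mul(Mul(2, K), Pow(Add(u, Mul(K, u)), -1)) = Mul(2, K, Pow(Add(u, Mul(K, u)), -1)))
Mul(529, Add(Function('A')(28, 26), Function('E')(39))) = Mul(529, Add(Mul(2, 26, Pow(28, -1), Pow(Add(1, 26), -1)), Mul(2, 39))) = Mul(529, Add(Mul(2, 26, Rational(1, 28), Pow(27, -1)), 78)) = Mul(529, Add(Mul(2, 26, Rational(1, 28), Rational(1, 27)), 78)) = Mul(529, Add(Rational(13, 189), 78)) = Mul(529, Rational(14755, 189)) = Rational(7805395, 189)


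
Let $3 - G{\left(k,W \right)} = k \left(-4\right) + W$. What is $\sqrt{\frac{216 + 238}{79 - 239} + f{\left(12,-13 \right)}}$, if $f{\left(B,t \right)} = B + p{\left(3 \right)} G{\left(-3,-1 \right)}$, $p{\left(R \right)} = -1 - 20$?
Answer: $\frac{\sqrt{70865}}{20} \approx 13.31$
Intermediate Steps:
$G{\left(k,W \right)} = 3 - W + 4 k$ ($G{\left(k,W \right)} = 3 - \left(k \left(-4\right) + W\right) = 3 - \left(- 4 k + W\right) = 3 - \left(W - 4 k\right) = 3 - W + 4 k$)
$p{\left(R \right)} = -21$ ($p{\left(R \right)} = -1 - 20 = -21$)
$f{\left(B,t \right)} = 168 + B$ ($f{\left(B,t \right)} = B - 21 \left(3 - -1 + 4 \left(-3\right)\right) = B - 21 \left(3 + 1 - 12\right) = B - -168 = B + 168 = 168 + B$)
$\sqrt{\frac{216 + 238}{79 - 239} + f{\left(12,-13 \right)}} = \sqrt{\frac{216 + 238}{79 - 239} + \left(168 + 12\right)} = \sqrt{\frac{454}{-160} + 180} = \sqrt{454 \left(- \frac{1}{160}\right) + 180} = \sqrt{- \frac{227}{80} + 180} = \sqrt{\frac{14173}{80}} = \frac{\sqrt{70865}}{20}$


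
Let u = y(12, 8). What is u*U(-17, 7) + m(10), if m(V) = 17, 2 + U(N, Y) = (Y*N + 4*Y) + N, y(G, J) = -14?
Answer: 1557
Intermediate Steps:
U(N, Y) = -2 + N + 4*Y + N*Y (U(N, Y) = -2 + ((Y*N + 4*Y) + N) = -2 + ((N*Y + 4*Y) + N) = -2 + ((4*Y + N*Y) + N) = -2 + (N + 4*Y + N*Y) = -2 + N + 4*Y + N*Y)
u = -14
u*U(-17, 7) + m(10) = -14*(-2 - 17 + 4*7 - 17*7) + 17 = -14*(-2 - 17 + 28 - 119) + 17 = -14*(-110) + 17 = 1540 + 17 = 1557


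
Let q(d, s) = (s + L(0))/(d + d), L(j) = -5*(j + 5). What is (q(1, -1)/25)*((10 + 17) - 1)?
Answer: -338/25 ≈ -13.520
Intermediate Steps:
L(j) = -25 - 5*j (L(j) = -5*(5 + j) = -25 - 5*j)
q(d, s) = (-25 + s)/(2*d) (q(d, s) = (s + (-25 - 5*0))/(d + d) = (s + (-25 + 0))/((2*d)) = (s - 25)*(1/(2*d)) = (-25 + s)*(1/(2*d)) = (-25 + s)/(2*d))
(q(1, -1)/25)*((10 + 17) - 1) = (((1/2)*(-25 - 1)/1)/25)*((10 + 17) - 1) = (((1/2)*1*(-26))*(1/25))*(27 - 1) = -13*1/25*26 = -13/25*26 = -338/25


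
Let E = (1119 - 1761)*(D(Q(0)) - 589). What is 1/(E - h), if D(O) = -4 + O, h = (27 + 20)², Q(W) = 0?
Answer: 1/378497 ≈ 2.6420e-6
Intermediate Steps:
h = 2209 (h = 47² = 2209)
E = 380706 (E = (1119 - 1761)*((-4 + 0) - 589) = -642*(-4 - 589) = -642*(-593) = 380706)
1/(E - h) = 1/(380706 - 1*2209) = 1/(380706 - 2209) = 1/378497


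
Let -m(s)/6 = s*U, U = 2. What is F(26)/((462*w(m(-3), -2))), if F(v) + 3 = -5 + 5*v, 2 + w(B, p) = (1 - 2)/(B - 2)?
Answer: -2074/15939 ≈ -0.13012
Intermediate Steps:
m(s) = -12*s (m(s) = -6*s*2 = -12*s)
w(B, p) = -2 - 1/(-2 + B) (w(B, p) = -2 + (1 - 2)/(B - 2) = -2 - 1/(-2 + B))
F(v) = -8 + 5*v (F(v) = -3 + (-5 + 5*v) = -8 + 5*v)
F(26)/((462*w(m(-3), -2))) = (-8 + 5*26)/((462*((3 - (-24)*(-3))/(-2 - 12*(-3))))) = (-8 + 130)/((462*((3 - 2*36)/(-2 + 36)))) = 122/((462*((3 - 72)/34))) = 122/((462*((1/34)*(-69)))) = 122/((462*(-69/34))) = 122/(-15939/17) = 122*(-17/15939) = -2074/15939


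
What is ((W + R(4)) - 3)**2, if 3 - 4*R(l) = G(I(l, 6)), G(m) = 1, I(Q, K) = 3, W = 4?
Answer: 9/4 ≈ 2.2500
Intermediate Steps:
R(l) = 1/2 (R(l) = 3/4 - 1/4*1 = 3/4 - 1/4 = 1/2)
((W + R(4)) - 3)**2 = ((4 + 1/2) - 3)**2 = (9/2 - 3)**2 = (3/2)**2 = 9/4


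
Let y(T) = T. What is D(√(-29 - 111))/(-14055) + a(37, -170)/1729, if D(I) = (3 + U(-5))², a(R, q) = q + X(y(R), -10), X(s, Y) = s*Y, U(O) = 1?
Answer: -7617364/24301095 ≈ -0.31346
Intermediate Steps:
X(s, Y) = Y*s
a(R, q) = q - 10*R
D(I) = 16 (D(I) = (3 + 1)² = 4² = 16)
D(√(-29 - 111))/(-14055) + a(37, -170)/1729 = 16/(-14055) + (-170 - 10*37)/1729 = 16*(-1/14055) + (-170 - 370)*(1/1729) = -16/14055 - 540*1/1729 = -16/14055 - 540/1729 = -7617364/24301095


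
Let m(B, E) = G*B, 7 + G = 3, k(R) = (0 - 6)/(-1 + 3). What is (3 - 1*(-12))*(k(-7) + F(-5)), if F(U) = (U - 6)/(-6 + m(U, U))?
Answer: -795/14 ≈ -56.786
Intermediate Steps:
k(R) = -3 (k(R) = -6/2 = -6*½ = -3)
G = -4 (G = -7 + 3 = -4)
m(B, E) = -4*B
F(U) = (-6 + U)/(-6 - 4*U) (F(U) = (U - 6)/(-6 - 4*U) = (-6 + U)/(-6 - 4*U))
(3 - 1*(-12))*(k(-7) + F(-5)) = (3 - 1*(-12))*(-3 + (6 - 1*(-5))/(2*(3 + 2*(-5)))) = (3 + 12)*(-3 + (6 + 5)/(2*(3 - 10))) = 15*(-3 + (½)*11/(-7)) = 15*(-3 + (½)*(-⅐)*11) = 15*(-3 - 11/14) = 15*(-53/14) = -795/14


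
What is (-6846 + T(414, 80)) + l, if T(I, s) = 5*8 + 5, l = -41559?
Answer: -48360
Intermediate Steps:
T(I, s) = 45 (T(I, s) = 40 + 5 = 45)
(-6846 + T(414, 80)) + l = (-6846 + 45) - 41559 = -6801 - 41559 = -48360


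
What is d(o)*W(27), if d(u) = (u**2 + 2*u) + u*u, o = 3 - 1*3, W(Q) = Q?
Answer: 0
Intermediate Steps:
o = 0 (o = 3 - 3 = 0)
d(u) = 2*u + 2*u**2 (d(u) = (u**2 + 2*u) + u**2 = 2*u + 2*u**2)
d(o)*W(27) = (2*0*(1 + 0))*27 = (2*0*1)*27 = 0*27 = 0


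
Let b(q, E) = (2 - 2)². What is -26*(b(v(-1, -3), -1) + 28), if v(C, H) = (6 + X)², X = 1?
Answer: -728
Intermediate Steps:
v(C, H) = 49 (v(C, H) = (6 + 1)² = 7² = 49)
b(q, E) = 0 (b(q, E) = 0² = 0)
-26*(b(v(-1, -3), -1) + 28) = -26*(0 + 28) = -26*28 = -728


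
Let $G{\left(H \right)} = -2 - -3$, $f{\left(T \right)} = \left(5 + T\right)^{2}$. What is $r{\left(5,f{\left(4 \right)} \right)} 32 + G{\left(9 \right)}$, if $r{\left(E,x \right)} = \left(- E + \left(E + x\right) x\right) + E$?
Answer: $222913$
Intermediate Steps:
$G{\left(H \right)} = 1$ ($G{\left(H \right)} = -2 + 3 = 1$)
$r{\left(E,x \right)} = x \left(E + x\right)$ ($r{\left(E,x \right)} = \left(- E + x \left(E + x\right)\right) + E = x \left(E + x\right)$)
$r{\left(5,f{\left(4 \right)} \right)} 32 + G{\left(9 \right)} = \left(5 + 4\right)^{2} \left(5 + \left(5 + 4\right)^{2}\right) 32 + 1 = 9^{2} \left(5 + 9^{2}\right) 32 + 1 = 81 \left(5 + 81\right) 32 + 1 = 81 \cdot 86 \cdot 32 + 1 = 6966 \cdot 32 + 1 = 222912 + 1 = 222913$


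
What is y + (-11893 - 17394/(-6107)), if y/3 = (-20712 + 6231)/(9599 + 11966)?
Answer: -1566168037106/131697455 ≈ -11892.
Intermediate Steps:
y = -43443/21565 (y = 3*((-20712 + 6231)/(9599 + 11966)) = 3*(-14481/21565) = -43443/21565 ≈ -2.0145)
y + (-11893 - 17394/(-6107)) = -43443/21565 + (-11893 - 17394/(-6107)) = -43443/21565 + (-11893 - 17394*(-1/6107)) = -43443/21565 + (-11893 + 17394/6107) = -43443/21565 - 72613157/6107 = -1566168037106/131697455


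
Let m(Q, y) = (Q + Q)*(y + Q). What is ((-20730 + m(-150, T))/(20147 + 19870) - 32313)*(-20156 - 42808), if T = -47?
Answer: 27138133599588/13339 ≈ 2.0345e+9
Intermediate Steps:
m(Q, y) = 2*Q*(Q + y) (m(Q, y) = (2*Q)*(Q + y) = 2*Q*(Q + y))
((-20730 + m(-150, T))/(20147 + 19870) - 32313)*(-20156 - 42808) = ((-20730 + 2*(-150)*(-150 - 47))/(20147 + 19870) - 32313)*(-20156 - 42808) = ((-20730 + 2*(-150)*(-197))/40017 - 32313)*(-62964) = ((-20730 + 59100)*(1/40017) - 32313)*(-62964) = (38370*(1/40017) - 32313)*(-62964) = (12790/13339 - 32313)*(-62964) = -431010317/13339*(-62964) = 27138133599588/13339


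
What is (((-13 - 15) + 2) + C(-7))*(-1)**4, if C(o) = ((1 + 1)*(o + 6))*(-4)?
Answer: -18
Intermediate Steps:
C(o) = -48 - 8*o (C(o) = (2*(6 + o))*(-4) = (12 + 2*o)*(-4) = -48 - 8*o)
(((-13 - 15) + 2) + C(-7))*(-1)**4 = (((-13 - 15) + 2) + (-48 - 8*(-7)))*(-1)**4 = ((-28 + 2) + (-48 + 56))*1 = (-26 + 8)*1 = -18*1 = -18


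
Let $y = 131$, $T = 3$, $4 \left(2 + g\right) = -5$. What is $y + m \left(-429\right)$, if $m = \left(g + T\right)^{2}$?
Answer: $\frac{1667}{16} \approx 104.19$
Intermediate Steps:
$g = - \frac{13}{4}$ ($g = -2 + \frac{1}{4} \left(-5\right) = -2 - \frac{5}{4} = - \frac{13}{4} \approx -3.25$)
$m = \frac{1}{16}$ ($m = \left(- \frac{13}{4} + 3\right)^{2} = \left(- \frac{1}{4}\right)^{2} = \frac{1}{16} \approx 0.0625$)
$y + m \left(-429\right) = 131 + \frac{1}{16} \left(-429\right) = 131 - \frac{429}{16} = \frac{1667}{16}$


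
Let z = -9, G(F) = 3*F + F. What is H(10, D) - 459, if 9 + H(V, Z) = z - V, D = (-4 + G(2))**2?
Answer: -487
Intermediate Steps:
G(F) = 4*F
D = 16 (D = (-4 + 4*2)**2 = (-4 + 8)**2 = 4**2 = 16)
H(V, Z) = -18 - V (H(V, Z) = -9 + (-9 - V) = -18 - V)
H(10, D) - 459 = (-18 - 1*10) - 459 = (-18 - 10) - 459 = -28 - 459 = -487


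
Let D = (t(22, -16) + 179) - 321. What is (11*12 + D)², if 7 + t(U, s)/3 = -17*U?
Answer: 1329409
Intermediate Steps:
t(U, s) = -21 - 51*U (t(U, s) = -21 + 3*(-17*U) = -21 - 51*U)
D = -1285 (D = ((-21 - 51*22) + 179) - 321 = ((-21 - 1122) + 179) - 321 = (-1143 + 179) - 321 = -964 - 321 = -1285)
(11*12 + D)² = (11*12 - 1285)² = (132 - 1285)² = (-1153)² = 1329409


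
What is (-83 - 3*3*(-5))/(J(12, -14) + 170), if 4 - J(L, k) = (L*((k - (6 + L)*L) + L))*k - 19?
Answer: 38/36431 ≈ 0.0010431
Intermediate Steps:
J(L, k) = 23 - L*k*(L + k - L*(6 + L)) (J(L, k) = 4 - ((L*((k - (6 + L)*L) + L))*k - 19) = 4 - ((L*((k - L*(6 + L)) + L))*k - 19) = 4 - ((L*(L + k - L*(6 + L)))*k - 19) = 4 - (L*k*(L + k - L*(6 + L)) - 19) = 4 - (-19 + L*k*(L + k - L*(6 + L))) = 4 + (19 - L*k*(L + k - L*(6 + L))) = 23 - L*k*(L + k - L*(6 + L)))
(-83 - 3*3*(-5))/(J(12, -14) + 170) = (-83 - 3*3*(-5))/((23 - 14*12³ - 1*12*(-14)² + 5*(-14)*12²) + 170) = (-83 - 9*(-5))/((23 - 14*1728 - 1*12*196 + 5*(-14)*144) + 170) = (-83 + 45)/((23 - 24192 - 2352 - 10080) + 170) = -38/(-36601 + 170) = -38/(-36431) = -38*(-1/36431) = 38/36431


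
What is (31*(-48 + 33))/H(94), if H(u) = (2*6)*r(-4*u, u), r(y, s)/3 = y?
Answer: 155/4512 ≈ 0.034353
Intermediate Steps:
r(y, s) = 3*y
H(u) = -144*u (H(u) = (2*6)*(3*(-4*u)) = 12*(-12*u) = -144*u)
(31*(-48 + 33))/H(94) = (31*(-48 + 33))/((-144*94)) = (31*(-15))/(-13536) = -465*(-1/13536) = 155/4512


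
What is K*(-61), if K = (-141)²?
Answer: -1212741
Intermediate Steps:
K = 19881
K*(-61) = 19881*(-61) = -1212741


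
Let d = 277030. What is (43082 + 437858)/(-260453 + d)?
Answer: 480940/16577 ≈ 29.012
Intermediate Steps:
(43082 + 437858)/(-260453 + d) = (43082 + 437858)/(-260453 + 277030) = 480940/16577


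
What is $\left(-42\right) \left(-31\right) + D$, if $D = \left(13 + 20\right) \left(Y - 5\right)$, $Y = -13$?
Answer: $708$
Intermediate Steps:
$D = -594$ ($D = \left(13 + 20\right) \left(-13 - 5\right) = 33 \left(-18\right) = -594$)
$\left(-42\right) \left(-31\right) + D = \left(-42\right) \left(-31\right) - 594 = 1302 - 594 = 708$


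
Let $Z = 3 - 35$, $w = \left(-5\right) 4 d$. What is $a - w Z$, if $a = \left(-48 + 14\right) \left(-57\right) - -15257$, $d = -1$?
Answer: $17835$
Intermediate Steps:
$w = 20$ ($w = \left(-5\right) 4 \left(-1\right) = \left(-20\right) \left(-1\right) = 20$)
$Z = -32$ ($Z = 3 - 35 = -32$)
$a = 17195$ ($a = \left(-34\right) \left(-57\right) + 15257 = 1938 + 15257 = 17195$)
$a - w Z = 17195 - 20 \left(-32\right) = 17195 - -640 = 17195 + 640 = 17835$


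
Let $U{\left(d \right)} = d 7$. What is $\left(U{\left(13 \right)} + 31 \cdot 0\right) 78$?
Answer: $7098$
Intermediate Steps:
$U{\left(d \right)} = 7 d$
$\left(U{\left(13 \right)} + 31 \cdot 0\right) 78 = \left(7 \cdot 13 + 31 \cdot 0\right) 78 = \left(91 + 0\right) 78 = 91 \cdot 78 = 7098$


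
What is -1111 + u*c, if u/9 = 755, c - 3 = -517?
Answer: -3493741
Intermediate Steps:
c = -514 (c = 3 - 517 = -514)
u = 6795 (u = 9*755 = 6795)
-1111 + u*c = -1111 + 6795*(-514) = -1111 - 3492630 = -3493741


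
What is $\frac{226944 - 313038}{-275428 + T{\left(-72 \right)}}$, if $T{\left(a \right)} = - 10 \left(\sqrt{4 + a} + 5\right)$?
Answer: $\frac{5929250733}{18972033821} - \frac{430470 i \sqrt{17}}{18972033821} \approx 0.31253 - 9.3552 \cdot 10^{-5} i$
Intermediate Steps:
$T{\left(a \right)} = -50 - 10 \sqrt{4 + a}$ ($T{\left(a \right)} = - 10 \left(5 + \sqrt{4 + a}\right) = -50 - 10 \sqrt{4 + a}$)
$\frac{226944 - 313038}{-275428 + T{\left(-72 \right)}} = \frac{226944 - 313038}{-275428 - \left(50 + 10 \sqrt{4 - 72}\right)} = - \frac{86094}{-275428 - \left(50 + 10 \sqrt{-68}\right)} = - \frac{86094}{-275428 - \left(50 + 10 \cdot 2 i \sqrt{17}\right)} = - \frac{86094}{-275428 - \left(50 + 20 i \sqrt{17}\right)} = - \frac{86094}{-275478 - 20 i \sqrt{17}}$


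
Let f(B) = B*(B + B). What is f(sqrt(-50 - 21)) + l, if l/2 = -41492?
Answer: -83126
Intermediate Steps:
l = -82984 (l = 2*(-41492) = -82984)
f(B) = 2*B**2 (f(B) = B*(2*B) = 2*B**2)
f(sqrt(-50 - 21)) + l = 2*(sqrt(-50 - 21))**2 - 82984 = 2*(sqrt(-71))**2 - 82984 = 2*(I*sqrt(71))**2 - 82984 = 2*(-71) - 82984 = -142 - 82984 = -83126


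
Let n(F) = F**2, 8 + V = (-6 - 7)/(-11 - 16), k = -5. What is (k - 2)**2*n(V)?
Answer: 2019241/729 ≈ 2769.9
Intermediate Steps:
V = -203/27 (V = -8 + (-6 - 7)/(-11 - 16) = -8 - 13/(-27) = -8 - 13*(-1/27) = -8 + 13/27 = -203/27 ≈ -7.5185)
(k - 2)**2*n(V) = (-5 - 2)**2*(-203/27)**2 = (-7)**2*(41209/729) = 49*(41209/729) = 2019241/729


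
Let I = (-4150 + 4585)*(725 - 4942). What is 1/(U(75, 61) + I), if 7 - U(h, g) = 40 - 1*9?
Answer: -1/1834419 ≈ -5.4513e-7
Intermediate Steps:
U(h, g) = -24 (U(h, g) = 7 - (40 - 1*9) = 7 - (40 - 9) = 7 - 1*31 = 7 - 31 = -24)
I = -1834395 (I = 435*(-4217) = -1834395)
1/(U(75, 61) + I) = 1/(-24 - 1834395) = 1/(-1834419) = -1/1834419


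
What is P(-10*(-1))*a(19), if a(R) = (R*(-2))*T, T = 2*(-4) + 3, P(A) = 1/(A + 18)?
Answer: 95/14 ≈ 6.7857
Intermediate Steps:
P(A) = 1/(18 + A)
T = -5 (T = -8 + 3 = -5)
a(R) = 10*R (a(R) = (R*(-2))*(-5) = -2*R*(-5) = 10*R)
P(-10*(-1))*a(19) = (10*19)/(18 - 10*(-1)) = 190/(18 + 10) = 190/28 = (1/28)*190 = 95/14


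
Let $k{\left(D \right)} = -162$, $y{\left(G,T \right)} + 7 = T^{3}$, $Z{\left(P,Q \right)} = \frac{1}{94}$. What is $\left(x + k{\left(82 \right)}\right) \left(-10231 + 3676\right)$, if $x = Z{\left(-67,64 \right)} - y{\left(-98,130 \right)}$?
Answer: $\frac{1353820989795}{94} \approx 1.4402 \cdot 10^{10}$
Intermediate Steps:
$Z{\left(P,Q \right)} = \frac{1}{94}$
$y{\left(G,T \right)} = -7 + T^{3}$
$x = - \frac{206517341}{94}$ ($x = \frac{1}{94} - \left(-7 + 130^{3}\right) = \frac{1}{94} - \left(-7 + 2197000\right) = \frac{1}{94} - 2196993 = - \frac{206517341}{94} \approx -2.197 \cdot 10^{6}$)
$\left(x + k{\left(82 \right)}\right) \left(-10231 + 3676\right) = \left(- \frac{206517341}{94} - 162\right) \left(-10231 + 3676\right) = \left(- \frac{206532569}{94}\right) \left(-6555\right) = \frac{1353820989795}{94}$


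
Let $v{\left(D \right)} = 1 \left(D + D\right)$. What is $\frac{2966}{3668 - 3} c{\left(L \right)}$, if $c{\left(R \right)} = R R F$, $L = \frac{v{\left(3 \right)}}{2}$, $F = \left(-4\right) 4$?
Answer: $- \frac{427104}{3665} \approx -116.54$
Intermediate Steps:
$v{\left(D \right)} = 2 D$ ($v{\left(D \right)} = 1 \cdot 2 D = 2 D$)
$F = -16$
$L = 3$ ($L = \frac{2 \cdot 3}{2} = 6 \cdot \frac{1}{2} = 3$)
$c{\left(R \right)} = - 16 R^{2}$ ($c{\left(R \right)} = R R \left(-16\right) = R^{2} \left(-16\right) = - 16 R^{2}$)
$\frac{2966}{3668 - 3} c{\left(L \right)} = \frac{2966}{3668 - 3} \left(- 16 \cdot 3^{2}\right) = \frac{2966}{3665} \left(\left(-16\right) 9\right) = 2966 \cdot \frac{1}{3665} \left(-144\right) = \frac{2966}{3665} \left(-144\right) = - \frac{427104}{3665}$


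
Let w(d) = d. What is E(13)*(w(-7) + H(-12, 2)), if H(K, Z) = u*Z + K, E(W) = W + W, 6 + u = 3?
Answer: -650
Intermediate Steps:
u = -3 (u = -6 + 3 = -3)
E(W) = 2*W
H(K, Z) = K - 3*Z (H(K, Z) = -3*Z + K = K - 3*Z)
E(13)*(w(-7) + H(-12, 2)) = (2*13)*(-7 + (-12 - 3*2)) = 26*(-7 + (-12 - 6)) = 26*(-7 - 18) = 26*(-25) = -650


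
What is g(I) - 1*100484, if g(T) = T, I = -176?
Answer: -100660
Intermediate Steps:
g(I) - 1*100484 = -176 - 1*100484 = -176 - 100484 = -100660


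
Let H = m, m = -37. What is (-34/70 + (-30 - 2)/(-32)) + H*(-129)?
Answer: 167073/35 ≈ 4773.5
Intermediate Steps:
H = -37
(-34/70 + (-30 - 2)/(-32)) + H*(-129) = (-34/70 + (-30 - 2)/(-32)) - 37*(-129) = (-34*1/70 - 32*(-1/32)) + 4773 = (-17/35 + 1) + 4773 = 18/35 + 4773 = 167073/35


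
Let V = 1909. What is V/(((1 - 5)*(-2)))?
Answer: 1909/8 ≈ 238.63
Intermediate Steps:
V/(((1 - 5)*(-2))) = 1909/(((1 - 5)*(-2))) = 1909/((-4*(-2))) = 1909/8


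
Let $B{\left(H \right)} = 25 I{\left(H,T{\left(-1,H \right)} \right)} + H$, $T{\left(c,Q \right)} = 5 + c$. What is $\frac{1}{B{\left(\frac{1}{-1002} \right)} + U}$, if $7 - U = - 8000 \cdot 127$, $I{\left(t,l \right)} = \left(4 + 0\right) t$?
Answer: $\frac{1002}{1018038913} \approx 9.8425 \cdot 10^{-7}$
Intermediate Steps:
$I{\left(t,l \right)} = 4 t$
$U = 1016007$ ($U = 7 - - 8000 \cdot 127 = 7 - \left(-1\right) 1016000 = 7 - -1016000 = 7 + 1016000 = 1016007$)
$B{\left(H \right)} = 101 H$ ($B{\left(H \right)} = 25 \cdot 4 H + H = 100 H + H = 101 H$)
$\frac{1}{B{\left(\frac{1}{-1002} \right)} + U} = \frac{1}{\frac{101}{-1002} + 1016007} = \frac{1}{101 \left(- \frac{1}{1002}\right) + 1016007} = \frac{1}{- \frac{101}{1002} + 1016007} = \frac{1}{\frac{1018038913}{1002}} = \frac{1002}{1018038913}$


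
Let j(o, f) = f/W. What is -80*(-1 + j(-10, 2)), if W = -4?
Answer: 120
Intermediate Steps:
j(o, f) = -f/4 (j(o, f) = f/(-4) = f*(-1/4) = -f/4)
-80*(-1 + j(-10, 2)) = -80*(-1 - 1/4*2) = -80*(-1 - 1/2) = -80*(-3/2) = 120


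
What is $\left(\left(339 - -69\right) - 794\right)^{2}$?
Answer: $148996$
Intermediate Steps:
$\left(\left(339 - -69\right) - 794\right)^{2} = \left(\left(339 + 69\right) - 794\right)^{2} = \left(408 - 794\right)^{2} = \left(-386\right)^{2} = 148996$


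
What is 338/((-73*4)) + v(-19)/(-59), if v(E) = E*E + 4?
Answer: -63261/8614 ≈ -7.3440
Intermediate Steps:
v(E) = 4 + E² (v(E) = E² + 4 = 4 + E²)
338/((-73*4)) + v(-19)/(-59) = 338/((-73*4)) + (4 + (-19)²)/(-59) = 338/(-292) + (4 + 361)*(-1/59) = 338*(-1/292) + 365*(-1/59) = -169/146 - 365/59 = -63261/8614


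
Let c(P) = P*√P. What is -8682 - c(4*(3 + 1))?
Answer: -8746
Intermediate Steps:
c(P) = P^(3/2)
-8682 - c(4*(3 + 1)) = -8682 - (4*(3 + 1))^(3/2) = -8682 - (4*4)^(3/2) = -8682 - 16^(3/2) = -8682 - 1*64 = -8682 - 64 = -8746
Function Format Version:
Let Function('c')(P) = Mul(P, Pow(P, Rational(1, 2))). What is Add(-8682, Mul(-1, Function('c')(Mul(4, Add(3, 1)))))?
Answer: -8746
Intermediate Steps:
Function('c')(P) = Pow(P, Rational(3, 2))
Add(-8682, Mul(-1, Function('c')(Mul(4, Add(3, 1))))) = Add(-8682, Mul(-1, Pow(Mul(4, Add(3, 1)), Rational(3, 2)))) = Add(-8682, Mul(-1, Pow(Mul(4, 4), Rational(3, 2)))) = Add(-8682, Mul(-1, Pow(16, Rational(3, 2)))) = Add(-8682, Mul(-1, 64)) = Add(-8682, -64) = -8746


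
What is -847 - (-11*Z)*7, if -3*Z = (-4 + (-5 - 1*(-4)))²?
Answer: -4466/3 ≈ -1488.7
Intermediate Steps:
Z = -25/3 (Z = -(-4 + (-5 - 1*(-4)))²/3 = -(-4 + (-5 + 4))²/3 = -(-4 - 1)²/3 = -⅓*(-5)² = -⅓*25 = -25/3 ≈ -8.3333)
-847 - (-11*Z)*7 = -847 - (-11*(-25/3))*7 = -847 - 275*7/3 = -847 - 1*1925/3 = -847 - 1925/3 = -4466/3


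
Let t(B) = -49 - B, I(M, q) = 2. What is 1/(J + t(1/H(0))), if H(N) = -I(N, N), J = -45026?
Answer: -2/90149 ≈ -2.2186e-5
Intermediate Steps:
H(N) = -2 (H(N) = -1*2 = -2)
1/(J + t(1/H(0))) = 1/(-45026 + (-49 - 1/(-2))) = 1/(-45026 + (-49 - 1*(-½))) = 1/(-45026 + (-49 + ½)) = 1/(-45026 - 97/2) = 1/(-90149/2) = -2/90149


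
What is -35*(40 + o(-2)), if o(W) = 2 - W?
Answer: -1540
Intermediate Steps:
-35*(40 + o(-2)) = -35*(40 + (2 - 1*(-2))) = -35*(40 + (2 + 2)) = -35*(40 + 4) = -35*44 = -1540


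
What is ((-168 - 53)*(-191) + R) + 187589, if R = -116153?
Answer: 113647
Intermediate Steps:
((-168 - 53)*(-191) + R) + 187589 = ((-168 - 53)*(-191) - 116153) + 187589 = (-221*(-191) - 116153) + 187589 = (42211 - 116153) + 187589 = -73942 + 187589 = 113647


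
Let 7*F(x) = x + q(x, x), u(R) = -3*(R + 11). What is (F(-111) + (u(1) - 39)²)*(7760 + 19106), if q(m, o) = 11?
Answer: 150737450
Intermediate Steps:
u(R) = -33 - 3*R (u(R) = -3*(11 + R) = -33 - 3*R)
F(x) = 11/7 + x/7 (F(x) = (x + 11)/7 = (11 + x)/7 = 11/7 + x/7)
(F(-111) + (u(1) - 39)²)*(7760 + 19106) = ((11/7 + (⅐)*(-111)) + ((-33 - 3*1) - 39)²)*(7760 + 19106) = ((11/7 - 111/7) + ((-33 - 3) - 39)²)*26866 = (-100/7 + (-36 - 39)²)*26866 = (-100/7 + (-75)²)*26866 = (-100/7 + 5625)*26866 = (39275/7)*26866 = 150737450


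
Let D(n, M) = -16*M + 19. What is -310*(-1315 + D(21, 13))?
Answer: 466240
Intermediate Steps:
D(n, M) = 19 - 16*M
-310*(-1315 + D(21, 13)) = -310*(-1315 + (19 - 16*13)) = -310*(-1315 + (19 - 208)) = -310*(-1315 - 189) = -310*(-1504) = 466240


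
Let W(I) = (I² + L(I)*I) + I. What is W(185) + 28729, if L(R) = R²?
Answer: 6394764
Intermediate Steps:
W(I) = I + I² + I³ (W(I) = (I² + I²*I) + I = (I² + I³) + I = I + I² + I³)
W(185) + 28729 = 185*(1 + 185 + 185²) + 28729 = 185*(1 + 185 + 34225) + 28729 = 185*34411 + 28729 = 6366035 + 28729 = 6394764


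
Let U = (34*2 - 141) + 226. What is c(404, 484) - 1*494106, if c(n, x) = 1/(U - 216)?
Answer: -31128679/63 ≈ -4.9411e+5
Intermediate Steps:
U = 153 (U = (68 - 141) + 226 = -73 + 226 = 153)
c(n, x) = -1/63 (c(n, x) = 1/(153 - 216) = 1/(-63) = -1/63)
c(404, 484) - 1*494106 = -1/63 - 1*494106 = -1/63 - 494106 = -31128679/63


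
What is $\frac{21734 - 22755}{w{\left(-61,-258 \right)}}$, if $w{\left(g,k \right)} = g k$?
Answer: $- \frac{1021}{15738} \approx -0.064875$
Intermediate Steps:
$\frac{21734 - 22755}{w{\left(-61,-258 \right)}} = \frac{21734 - 22755}{\left(-61\right) \left(-258\right)} = \frac{21734 - 22755}{15738} = \left(-1021\right) \frac{1}{15738} = - \frac{1021}{15738}$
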